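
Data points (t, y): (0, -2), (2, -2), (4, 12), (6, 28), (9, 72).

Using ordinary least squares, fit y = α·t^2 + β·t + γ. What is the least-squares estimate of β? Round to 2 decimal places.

Entries of XᵀX: Σt^2·t^2 = 8129, Σt^2·t = 1017, Σt^2 = 137, Σt·t = 137, Σt = 21, Σ1 = 5.
And Σt^2·y = 7024, Σt·y = 860, Σy = 108.
So XᵀX·[α, β, γ]ᵀ = Xᵀy: [[8129, 1017, 137]; [1017, 137, 21]; [137, 21, 5]]·[α, β, γ]ᵀ = [7024, 860, 108]ᵀ.
Inverting the 3×3 Gram matrix, [α, β, γ]ᵀ = [5905/5781, -1764/1927, -14701/5781]ᵀ.

β = -0.92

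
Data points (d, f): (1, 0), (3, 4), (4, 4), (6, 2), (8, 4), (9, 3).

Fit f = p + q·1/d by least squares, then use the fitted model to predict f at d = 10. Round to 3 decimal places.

Compute the Gram sums: Σ1 = 6, Σ1/d = 143/72, Σ1/d·1/d = 6373/5184.
Moment sums: Σf = 17, Σ1/d·f = 7/2.
So XᵀX·[p, q]ᵀ = Xᵀf: [[6, 143/72]; [143/72, 6373/5184]]·[p, q]ᵀ = [17, 7/2]ᵀ.
det = 6·(6373/5184) − (143/72)² = 17789/5184.
p = (17·(6373/5184) − (143/72)·(7/2))/(17789/5184) = 72305/17789; q = (6·(7/2) − (143/72)·17)/(17789/5184) = -66168/17789.
At d = 10: f̂ = (72305/17789)·(1) + (-66168/17789)·(1/10) = 328441/88945.

f̂ = 3.693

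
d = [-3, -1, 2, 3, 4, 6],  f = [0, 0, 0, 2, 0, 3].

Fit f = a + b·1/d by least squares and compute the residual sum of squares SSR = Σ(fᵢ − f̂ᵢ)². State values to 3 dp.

SSR = 7.855

AᵀA·[a, b]ᵀ = Aᵀf reads: 6·a + (-1/12)·b = 5;  (-1/12)·a + (25/16)·b = 7/6.
(Σ1 = 6, Σ1/d = -1/12, Σ1/d·1/d = 25/16, Σf = 5, Σ1/d·f = 7/6.)
Δ = 6·(25/16) − (-1/12)² = 1349/144.
a = (5·(25/16) − (-1/12)·(7/6))/(1349/144) = 1139/1349; b = (6·(7/6) − (-1/12)·5)/(1349/144) = 1068/1349.
Residuals: -783/1349, -1/19, -1673/1349, 1203/1349, -74/71, 2730/1349; SSR = 10596/1349.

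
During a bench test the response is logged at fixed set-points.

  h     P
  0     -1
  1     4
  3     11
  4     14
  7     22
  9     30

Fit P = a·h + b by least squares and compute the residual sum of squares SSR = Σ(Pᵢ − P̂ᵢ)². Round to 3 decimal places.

With design matrix A, AᵀA = [[156, 24]; [24, 6]] and AᵀP = [517, 80]ᵀ.
Eliminating b: 6·(row 1) − 24·(row 2) gives 360·a = 6·517 − 24·80 = 1182, so a = 197/60.
Then b = (80 − 24·(197/60))/6 = 1/5.
Residuals: -6/5, 31/60, 19/20, 2/3, -71/60, 1/4; SSR = 271/60.

SSR = 4.517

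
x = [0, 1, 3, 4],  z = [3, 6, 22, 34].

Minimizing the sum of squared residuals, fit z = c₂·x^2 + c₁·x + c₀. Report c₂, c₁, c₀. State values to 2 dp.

The normal equations are: 338·c₂ + 92·c₁ + 26·c₀ = 748;  92·c₂ + 26·c₁ + 8·c₀ = 208;  26·c₂ + 8·c₁ + 4·c₀ = 65.
(Σx^2·x^2 = 338, Σx^2·x = 92, Σx^2 = 26, Σx·x = 26, Σx = 8, Σ1 = 4, Σx^2·z = 748, Σx·z = 208, Σz = 65.)
Solving the 3×3 system (Gaussian elimination) gives c₂ = 3/2, c₁ = 9/5, c₀ = 29/10.

c₂ = 1.50, c₁ = 1.80, c₀ = 2.90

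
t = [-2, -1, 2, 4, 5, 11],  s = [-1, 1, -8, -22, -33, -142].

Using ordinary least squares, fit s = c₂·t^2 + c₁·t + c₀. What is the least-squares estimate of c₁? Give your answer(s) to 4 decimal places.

Forming XᵀX = [[15555, 1519, 171]; [1519, 171, 19]; [171, 19, 6]] and Xᵀs = [-18394, -1830, -205]ᵀ gives XᵀX·[c₂, c₁, c₀]ᵀ = Xᵀs.
Inverting the 3×3 Gram matrix, [c₂, c₁, c₀]ᵀ = [-11843/11418, -5733/3806, 937/5709]ᵀ.

c₁ = -1.5063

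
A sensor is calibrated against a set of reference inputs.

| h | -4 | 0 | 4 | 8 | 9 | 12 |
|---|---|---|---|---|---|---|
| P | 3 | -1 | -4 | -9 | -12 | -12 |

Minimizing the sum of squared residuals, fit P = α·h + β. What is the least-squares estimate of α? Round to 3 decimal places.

α = -1.011

Sums needed: Σh·h = 321, Σh = 29, Σ1 = 6.
For XᵀP: Σh·P = -352, ΣP = -35.
XᵀX·[α, β]ᵀ = XᵀP becomes [[321, 29]; [29, 6]]·[α, β]ᵀ = [-352, -35]ᵀ.
det = 321·6 − 29² = 1085.
α = ((-352)·6 − 29·(-35))/1085 = -1097/1085; β = (321·(-35) − 29·(-352))/1085 = -1027/1085.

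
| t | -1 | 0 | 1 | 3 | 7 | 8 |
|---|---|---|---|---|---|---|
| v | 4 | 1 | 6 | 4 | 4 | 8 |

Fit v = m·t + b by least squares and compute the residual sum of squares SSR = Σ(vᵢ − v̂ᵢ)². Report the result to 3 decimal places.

The normal system AᵀA·[m, b]ᵀ = Aᵀv is [[124, 18]; [18, 6]]·[m, b]ᵀ = [106, 27]ᵀ.
Eliminating b: 6·(row 1) − 18·(row 2) gives 420·m = 6·106 − 18·27 = 150, so m = 5/14.
Then b = (27 − 18·(5/14))/6 = 24/7.
Residuals: 13/14, -17/7, 31/14, -1/2, -27/14, 12/7; SSR = 130/7.

SSR = 18.571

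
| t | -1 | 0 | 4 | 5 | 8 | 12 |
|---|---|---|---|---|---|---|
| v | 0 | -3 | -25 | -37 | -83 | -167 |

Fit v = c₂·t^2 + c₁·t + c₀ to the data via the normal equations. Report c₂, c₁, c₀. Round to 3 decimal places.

The normal equations are: 25714·c₂ + 2428·c₁ + 250·c₀ = -30685;  2428·c₂ + 250·c₁ + 28·c₀ = -2953;  250·c₂ + 28·c₁ + 6·c₀ = -315.
(Σt^2·t^2 = 25714, Σt^2·t = 2428, Σt^2 = 250, Σt·t = 250, Σt = 28, Σ1 = 6, Σt^2·v = -30685, Σt·v = -2953, Σv = -315.)
Solving the 3×3 system (Gaussian elimination) gives c₂ = -28117/29315, c₁ = -12203/5330, c₀ = -108571/58630.

c₂ = -0.959, c₁ = -2.289, c₀ = -1.852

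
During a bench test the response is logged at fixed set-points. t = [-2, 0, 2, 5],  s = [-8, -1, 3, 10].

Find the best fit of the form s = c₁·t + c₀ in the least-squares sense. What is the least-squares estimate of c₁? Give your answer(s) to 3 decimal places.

The normal system MᵀM·[c₁, c₀]ᵀ = Mᵀs is [[33, 5]; [5, 4]]·[c₁, c₀]ᵀ = [72, 4]ᵀ.
Eliminating c₀: 4·(row 1) − 5·(row 2) gives 107·c₁ = 4·72 − 5·4 = 268, so c₁ = 268/107.
Then c₀ = (4 − 5·(268/107))/4 = -228/107.

c₁ = 2.505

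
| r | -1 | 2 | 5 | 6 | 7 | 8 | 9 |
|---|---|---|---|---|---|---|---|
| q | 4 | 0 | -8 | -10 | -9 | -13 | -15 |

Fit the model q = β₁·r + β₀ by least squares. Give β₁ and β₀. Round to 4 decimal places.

Compute the Gram sums: Σr·r = 260, Σr = 36, Σ1 = 7.
Moment sums: Σr·q = -406, Σq = -51.
Determinant 260·7 − 36² = 524.
β₁ = ((-406)·7 − 36·(-51))/524 = -503/262; β₀ = (260·(-51) − 36·(-406))/524 = 339/131.

β₁ = -1.9198, β₀ = 2.5878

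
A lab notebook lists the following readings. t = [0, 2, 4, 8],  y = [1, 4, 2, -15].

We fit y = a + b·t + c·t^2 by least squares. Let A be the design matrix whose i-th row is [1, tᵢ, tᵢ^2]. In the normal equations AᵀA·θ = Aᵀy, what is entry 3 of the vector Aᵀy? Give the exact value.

-912

Entry 3 ↔ basis t^2, so (Aᵀy)_{3} = Σᵢ (t^2)·yᵢ = (0)·(1) + (4)·(4) + (16)·(2) + (64)·(-15) = -912.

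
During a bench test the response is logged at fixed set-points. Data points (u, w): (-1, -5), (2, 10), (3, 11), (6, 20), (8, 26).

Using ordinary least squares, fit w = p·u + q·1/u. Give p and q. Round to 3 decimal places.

p = 3.263, q = 2.801

Entries of AᵀA: Σu·u = 114, Σu·1/u = 5, Σ1/u·1/u = 809/576.
Moment sums: Σu·w = 386, Σ1/u·w = 81/4.
Determinant 114·(809/576) − 5² = 12971/96.
p = (386·(809/576) − 5·(81/4))/(12971/96) = 126977/38913; q = (114·(81/4) − 5·386)/(12971/96) = 36336/12971.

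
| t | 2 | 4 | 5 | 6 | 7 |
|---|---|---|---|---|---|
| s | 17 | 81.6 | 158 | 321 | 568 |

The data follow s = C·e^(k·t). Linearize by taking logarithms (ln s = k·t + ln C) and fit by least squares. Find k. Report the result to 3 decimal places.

k = 0.705

Linearized form: ln s = k·t + ln C. From the 5 transformed points,
AᵀA = [[130.0000, 24.0000]; [24.0000, 5]], rhs = [127.6102, 24.4112]ᵀ  (here Σt = 24.0000, Σ(t)² = 130.0000, Σln s = 24.4112, Σt·ln s = 127.6102).
Slope k = (n·Σt·ln s − Σt·Σln s)/(n·Σ(t)² − (Σt)²) = (5·127.6102 − 24.0000·24.4112)/74.0000 = 0.70517; ln C = (Σln s − k·Σt)/n = 1.49744.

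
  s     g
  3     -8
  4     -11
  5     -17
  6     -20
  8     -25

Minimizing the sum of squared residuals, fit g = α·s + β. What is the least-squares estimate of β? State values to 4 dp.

With design matrix X, XᵀX = [[150, 26]; [26, 5]] and Xᵀg = [-473, -81]ᵀ.
det = 150·5 − 26² = 74.
α = ((-473)·5 − 26·(-81))/74 = -7/2; β = (150·(-81) − 26·(-473))/74 = 2.

β = 2.0000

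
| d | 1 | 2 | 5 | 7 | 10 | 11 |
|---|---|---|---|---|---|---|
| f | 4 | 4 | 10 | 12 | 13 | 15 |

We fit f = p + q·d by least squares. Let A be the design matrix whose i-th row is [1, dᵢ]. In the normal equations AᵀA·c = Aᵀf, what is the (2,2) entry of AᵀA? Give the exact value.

300

Row 2 ↔ basis d, column 2 ↔ basis d, so (AᵀA)_{2,2} = Σᵢ (d)·(d) = (1)·(1) + (2)·(2) + (5)·(5) + (7)·(7) + (10)·(10) + (11)·(11) = 300.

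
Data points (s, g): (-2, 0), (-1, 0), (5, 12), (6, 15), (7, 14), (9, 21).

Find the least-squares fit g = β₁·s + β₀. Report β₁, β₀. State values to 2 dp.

β₁ = 1.89, β₀ = 2.77

Normal-equation sums: Σs·s = 196, Σs = 24, Σ1 = 6.
And Σs·g = 437, Σg = 62.
So MᵀM·[β₁, β₀]ᵀ = Mᵀg: [[196, 24]; [24, 6]]·[β₁, β₀]ᵀ = [437, 62]ᵀ.
Determinant 196·6 − 24² = 600.
β₁ = (437·6 − 24·62)/600 = 189/100; β₀ = (196·62 − 24·437)/600 = 208/75.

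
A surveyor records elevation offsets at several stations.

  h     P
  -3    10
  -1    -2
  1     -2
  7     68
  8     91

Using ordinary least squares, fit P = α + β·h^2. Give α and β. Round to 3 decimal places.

α = -3.441, β = 1.469

AᵀA·[α, β]ᵀ = AᵀP reads: 5·α + 124·β = 165;  124·α + 6580·β = 9242.
(Σ1 = 5, Σh^2 = 124, Σh^2·h^2 = 6580, ΣP = 165, Σh^2·P = 9242.)
Eliminating β: 6580·(row 1) − 124·(row 2) gives 17524·α = 6580·165 − 124·9242 = -60308, so α = -15077/4381.
Then β = (9242 − 124·(-15077/4381))/6580 = 12875/8762.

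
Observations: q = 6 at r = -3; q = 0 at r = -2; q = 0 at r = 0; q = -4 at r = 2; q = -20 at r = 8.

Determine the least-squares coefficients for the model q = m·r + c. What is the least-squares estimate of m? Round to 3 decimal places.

m = -2.211

Forming XᵀX = [[81, 5]; [5, 5]] and Xᵀq = [-186, -18]ᵀ gives XᵀX·[m, c]ᵀ = Xᵀq.
Eliminating c: 5·(row 1) − 5·(row 2) gives 380·m = 5·(-186) − 5·(-18) = -840, so m = -42/19.
Then c = ((-18) − 5·(-42/19))/5 = -132/95.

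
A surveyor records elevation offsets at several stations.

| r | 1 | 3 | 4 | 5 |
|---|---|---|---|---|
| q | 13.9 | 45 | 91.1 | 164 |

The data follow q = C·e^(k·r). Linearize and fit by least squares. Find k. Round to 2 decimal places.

With ln qᵢ as the transformed response and rᵢ as the regressor:
Σr = 13.0000, Σ(r)² = 51.0000, Σln q = 16.0504, Σr·ln q = 57.5990.
Normal system: [[51.0000, 13.0000]; [13.0000, 4]]·[k, ln C]ᵀ = [57.5990, 16.0504]ᵀ.
Slope k = (n·Σr·ln q − Σr·Σln q)/(n·Σ(r)² − (Σr)²) = (4·57.5990 − 13.0000·16.0504)/35.0000 = 0.62118; ln C = (Σln q − k·Σr)/n = 1.99376.

k = 0.62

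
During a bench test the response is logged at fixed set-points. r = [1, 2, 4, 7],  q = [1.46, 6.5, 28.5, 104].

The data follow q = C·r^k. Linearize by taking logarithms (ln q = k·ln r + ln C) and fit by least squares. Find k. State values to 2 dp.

k = 2.18

Taking logs, ln q = k·ln r + ln C, so regress ln q on ln r.
Σln r = 4.0254, Σ(ln r)² = 6.1888, Σln q = 10.2445, Σln r·ln q = 14.9790.
Equations: 6.1888·k + 4.0254·ln C = 14.9790;  4.0254·k + 4·ln C = 10.2445.
Solving (det = 8.5519): k = 2.18408, ln C = 0.36321.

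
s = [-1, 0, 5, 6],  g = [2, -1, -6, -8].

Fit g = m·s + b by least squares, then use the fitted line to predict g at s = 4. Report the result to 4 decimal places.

AᵀA·[m, b]ᵀ = Aᵀg reads: 62·m + 10·b = -80;  10·m + 4·b = -13.
(Σs·s = 62, Σs = 10, Σ1 = 4, Σs·g = -80, Σg = -13.)
det = 62·4 − 10² = 148.
m = ((-80)·4 − 10·(-13))/148 = -95/74; b = (62·(-13) − 10·(-80))/148 = -3/74.
At s = 4: ĝ = (-95/74)·(4) + (-3/74)·(1) = -383/74.

ĝ = -5.1757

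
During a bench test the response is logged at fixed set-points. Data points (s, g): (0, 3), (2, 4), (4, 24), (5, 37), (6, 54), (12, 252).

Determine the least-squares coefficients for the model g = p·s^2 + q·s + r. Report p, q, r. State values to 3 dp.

p = 1.998, q = -3.248, r = 3.108

From the data, Σs^2·s^2 = 22929, Σs^2·s = 2141, Σs^2 = 225, Σs·s = 225, Σs = 29, Σ1 = 6.
Right-hand side: Σs^2·g = 39557, Σs·g = 3637, Σg = 374.
Inverting the 3×3 Gram matrix, [p, q, r]ᵀ = [119381/59750, -194089/59750, 92863/29875]ᵀ.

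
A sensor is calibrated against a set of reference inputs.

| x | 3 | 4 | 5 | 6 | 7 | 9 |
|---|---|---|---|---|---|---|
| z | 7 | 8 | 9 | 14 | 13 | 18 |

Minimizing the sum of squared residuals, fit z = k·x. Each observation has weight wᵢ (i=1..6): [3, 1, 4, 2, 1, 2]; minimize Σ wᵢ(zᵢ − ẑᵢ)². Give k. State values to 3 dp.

Sums needed: Σwᵢ·x·x = 426.
And Σwᵢ·x·z = 858.
k = 858/426 = 2.01408.

k = 2.014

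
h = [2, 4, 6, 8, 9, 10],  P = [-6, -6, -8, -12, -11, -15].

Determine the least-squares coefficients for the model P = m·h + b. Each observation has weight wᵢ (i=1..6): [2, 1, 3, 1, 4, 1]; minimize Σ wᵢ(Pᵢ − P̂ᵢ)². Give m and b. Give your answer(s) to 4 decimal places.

m = -0.9308, b = -3.2115

Setting ∂/∂m … = 0 gives: 620·m + 80·b = -834;  80·m + 12·b = -113.
(Σwᵢ·h·h = 620, Σwᵢ·h = 80, Σwᵢ·1 = 12, Σwᵢ·h·P = -834, Σwᵢ·P = -113.)
det = 620·12 − 80² = 1040.
m = ((-834)·12 − 80·(-113))/1040 = -121/130; b = (620·(-113) − 80·(-834))/1040 = -167/52.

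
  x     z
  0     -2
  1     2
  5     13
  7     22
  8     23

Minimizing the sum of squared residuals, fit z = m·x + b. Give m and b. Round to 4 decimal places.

Setting ∂/∂m … = 0 gives: 139·m + 21·b = 405;  21·m + 5·b = 58.
(Σx·x = 139, Σx = 21, Σ1 = 5, Σx·z = 405, Σz = 58.)
Δ = 139·5 − 21² = 254.
m = (405·5 − 21·58)/254 = 807/254; b = (139·58 − 21·405)/254 = -443/254.

m = 3.1772, b = -1.7441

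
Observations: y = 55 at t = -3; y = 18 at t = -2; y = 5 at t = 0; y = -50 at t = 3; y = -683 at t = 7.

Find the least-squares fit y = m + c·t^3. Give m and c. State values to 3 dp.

XᵀX·[m, c]ᵀ = Xᵀy reads: 5·m + 335·c = -655;  335·m + 119171·c = -237248.
Eliminating c: 119171·(row 1) − 335·(row 2) gives 483630·m = 119171·(-655) − 335·(-237248) = 1421075, so m = 284215/96726.
Then c = ((-237248) − 335·(284215/96726))/119171 = -193363/96726.

m = 2.938, c = -1.999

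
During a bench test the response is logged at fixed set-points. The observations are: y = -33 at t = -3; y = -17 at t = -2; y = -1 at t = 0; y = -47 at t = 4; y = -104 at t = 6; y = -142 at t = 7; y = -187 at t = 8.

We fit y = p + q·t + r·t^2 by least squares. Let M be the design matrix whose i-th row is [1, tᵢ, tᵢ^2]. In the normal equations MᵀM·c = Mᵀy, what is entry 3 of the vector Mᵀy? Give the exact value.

Entry 3 ↔ basis t^2, so (Mᵀy)_{3} = Σᵢ (t^2)·yᵢ = (9)·(-33) + (4)·(-17) + (0)·(-1) + (16)·(-47) + (36)·(-104) + (49)·(-142) + (64)·(-187) = -23787.

-23787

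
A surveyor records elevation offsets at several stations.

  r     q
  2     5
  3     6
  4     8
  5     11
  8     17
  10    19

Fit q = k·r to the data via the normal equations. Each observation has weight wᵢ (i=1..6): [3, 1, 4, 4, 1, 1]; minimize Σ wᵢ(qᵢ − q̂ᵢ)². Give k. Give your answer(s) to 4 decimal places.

k = 2.0688

The normal system MᵀWM·[k]ᵀ = MᵀWq is [[349]]·[k]ᵀ = [722]ᵀ.
k = 722/349 = 2.06877.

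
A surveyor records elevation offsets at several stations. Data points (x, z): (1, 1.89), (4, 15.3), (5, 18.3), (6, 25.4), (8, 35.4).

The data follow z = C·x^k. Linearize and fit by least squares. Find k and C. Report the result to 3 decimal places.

k = 1.422, C = 1.939

Linearized form: ln z = k·ln x + ln C. From the 5 transformed points,
Σln x = 6.8669, Σ(ln x)² = 12.0466, Σln z = 13.0728, Σln x·ln z = 21.6727.
Equations: 12.0466·k + 6.8669·ln C = 21.6727;  6.8669·k + 5·ln C = 13.0728.
Solving (det = 13.0781): k = 1.42174, ln C = 0.66196, so C = exp(0.66196) = 1.93858.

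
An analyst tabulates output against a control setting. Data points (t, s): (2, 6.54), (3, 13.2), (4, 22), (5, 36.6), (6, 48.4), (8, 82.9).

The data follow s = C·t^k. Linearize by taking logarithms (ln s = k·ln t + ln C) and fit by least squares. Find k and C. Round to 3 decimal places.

Linearized form: ln s = k·ln t + ln C. From the 6 transformed points,
Over the data: Σln t = 8.6587, Σ(ln t)² = 13.7340, Σln s = 19.4464, Σln t·ln s = 30.3528.
Normal system: [[13.7340, 8.6587]; [8.6587, 6]]·[k, ln C]ᵀ = [30.3528, 19.4464]ᵀ.
Slope k = (n·Σln t·ln s − Σln t·Σln s)/(n·Σ(ln t)² − (Σln t)²) = (6·30.3528 − 8.6587·19.4464)/7.4309 = 1.84860; ln C = (Σln s − k·Σln t)/n = 0.57333, so C = exp(0.57333) = 1.77416.

k = 1.849, C = 1.774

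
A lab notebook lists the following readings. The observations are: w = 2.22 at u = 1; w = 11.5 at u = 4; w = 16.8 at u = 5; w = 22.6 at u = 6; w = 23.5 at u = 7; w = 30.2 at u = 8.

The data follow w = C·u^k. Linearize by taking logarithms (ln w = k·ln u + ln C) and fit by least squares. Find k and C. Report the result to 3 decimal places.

k = 1.252, C = 2.191

With ln wᵢ as the transformed response and ln uᵢ as the regressor:
Sums: Σln u = 8.8128, Σ(ln u)² = 15.8331, Σln w = 15.7440, Σln u·ln w = 26.7429.
Normal system: [[15.8331, 8.8128]; [8.8128, 6]]·[k, ln C]ᵀ = [26.7429, 15.7440]ᵀ.
Slope k = (n·Σln u·ln w − Σln u·Σln w)/(n·Σ(ln u)² − (Σln u)²) = (6·26.7429 − 8.8128·15.7440)/17.3327 = 1.25242; ln C = (Σln w − k·Σln u)/n = 0.78444, so C = exp(0.78444) = 2.19117.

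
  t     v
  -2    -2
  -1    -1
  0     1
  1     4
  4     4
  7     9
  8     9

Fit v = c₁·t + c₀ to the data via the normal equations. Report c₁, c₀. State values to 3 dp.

From the data, Σt·t = 135, Σt = 17, Σ1 = 7.
Right-hand side: Σt·v = 160, Σv = 24.
So AᵀA·[c₁, c₀]ᵀ = Aᵀv: [[135, 17]; [17, 7]]·[c₁, c₀]ᵀ = [160, 24]ᵀ.
Eliminating c₀: 7·(row 1) − 17·(row 2) gives 656·c₁ = 7·160 − 17·24 = 712, so c₁ = 89/82.
Then c₀ = (24 − 17·(89/82))/7 = 65/82.

c₁ = 1.085, c₀ = 0.793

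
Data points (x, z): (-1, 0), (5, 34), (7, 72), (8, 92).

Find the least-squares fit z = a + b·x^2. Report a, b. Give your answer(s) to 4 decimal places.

a = -1.8122, b = 1.4766

Setting ∂/∂a … = 0 gives: 4·a + 139·b = 198;  139·a + 7123·b = 10266.
(Σ1 = 4, Σx^2 = 139, Σx^2·x^2 = 7123, Σz = 198, Σx^2·z = 10266.)
det = 4·7123 − 139² = 9171.
a = (198·7123 − 139·10266)/9171 = -5540/3057; b = (4·10266 − 139·198)/9171 = 4514/3057.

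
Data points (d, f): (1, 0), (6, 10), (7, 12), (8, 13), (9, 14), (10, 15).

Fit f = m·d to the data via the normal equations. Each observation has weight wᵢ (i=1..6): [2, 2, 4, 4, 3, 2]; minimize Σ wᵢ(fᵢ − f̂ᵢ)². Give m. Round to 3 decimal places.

Forming AᵀWA = [[969]] and AᵀWf = [1550]ᵀ gives AᵀWA·[m]ᵀ = AᵀWf.
m = 1550/969 = 1.59959.

m = 1.600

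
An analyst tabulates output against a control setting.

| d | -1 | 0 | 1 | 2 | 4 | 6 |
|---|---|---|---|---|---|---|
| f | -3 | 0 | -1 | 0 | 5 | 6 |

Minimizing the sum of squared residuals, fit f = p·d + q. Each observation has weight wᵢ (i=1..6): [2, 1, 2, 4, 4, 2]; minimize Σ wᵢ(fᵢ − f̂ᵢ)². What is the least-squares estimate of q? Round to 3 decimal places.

Normal-equation sums: Σwᵢ·d·d = 156, Σwᵢ·d = 36, Σwᵢ·1 = 15.
Right-hand side: Σwᵢ·d·f = 156, Σwᵢ·f = 24.
MᵀWM·[p, q]ᵀ = MᵀWf becomes [[156, 36]; [36, 15]]·[p, q]ᵀ = [156, 24]ᵀ.
Eliminating q: 15·(row 1) − 36·(row 2) gives 1044·p = 15·156 − 36·24 = 1476, so p = 41/29.
Then q = (24 − 36·(41/29))/15 = -52/29.

q = -1.793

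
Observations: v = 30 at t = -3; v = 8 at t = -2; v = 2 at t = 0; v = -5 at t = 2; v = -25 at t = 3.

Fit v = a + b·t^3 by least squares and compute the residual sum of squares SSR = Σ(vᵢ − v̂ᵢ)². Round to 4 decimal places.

Forming AᵀA = [[5, 0]; [0, 1586]] and Aᵀv = [10, -1589]ᵀ gives AᵀA·[a, b]ᵀ = Aᵀv.
Δ = 5·1586 − 0² = 7930.
a = (10·1586 − 0·(-1589))/7930 = 2; b = (5·(-1589) − 0·10)/7930 = -1589/1586.
Residuals: 1505/1586, -1598/793, 0, 805/793, 81/1586; SSR = 9507/1586.

SSR = 5.9943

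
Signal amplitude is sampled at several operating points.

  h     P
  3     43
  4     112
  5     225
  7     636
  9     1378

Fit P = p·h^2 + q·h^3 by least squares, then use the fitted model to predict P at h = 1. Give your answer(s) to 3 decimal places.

Entries of MᵀM: Σh^2·h^2 = 9924, Σh^2·h^3 = 80248, Σh^3·h^3 = 669540.
And Σh^2·P = 150586, Σh^3·P = 1259164.
Determinant 9924·669540 − 80248² = 204773456.
p = (150586·669540 − 80248·1259164)/204773456 = -27755279/25596682; q = (9924·1259164 − 80248·150586)/204773456 = 25732388/12798341.
At h = 1: P̂ = (-27755279/25596682)·(1) + (25732388/12798341)·(1) = 23709497/25596682.

P̂ = 0.926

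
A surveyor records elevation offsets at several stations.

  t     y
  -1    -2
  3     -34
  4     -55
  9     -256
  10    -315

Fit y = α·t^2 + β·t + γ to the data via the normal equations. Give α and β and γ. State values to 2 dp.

α = -2.95, β = -1.84, γ = -1.05

From the data, Σt^2·t^2 = 16899, Σt^2·t = 1819, Σt^2 = 207, Σt·t = 207, Σt = 25, Σ1 = 5.
And Σt^2·y = -53424, Σt·y = -5774, Σy = -662.
Normal equations: [[16899, 1819, 207]; [1819, 207, 25]; [207, 25, 5]]·[α, β, γ]ᵀ = [-53424, -5774, -662]ᵀ.
Inverting the 3×3 Gram matrix, [α, β, γ]ᵀ = [-252043/85423, -157080/85423, -6925/6571]ᵀ.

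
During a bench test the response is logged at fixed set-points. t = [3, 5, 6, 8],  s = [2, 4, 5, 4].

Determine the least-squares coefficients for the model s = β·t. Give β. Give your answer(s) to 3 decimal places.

β = 0.657

Sums needed: Σt·t = 134.
Moment sums: Σt·s = 88.
XᵀX·[β]ᵀ = Xᵀs becomes [[134]]·[β]ᵀ = [88]ᵀ.
β = 88/134 = 0.656716.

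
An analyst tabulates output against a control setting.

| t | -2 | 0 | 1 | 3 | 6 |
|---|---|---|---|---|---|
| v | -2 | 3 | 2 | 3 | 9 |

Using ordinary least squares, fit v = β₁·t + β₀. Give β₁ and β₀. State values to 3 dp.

β₁ = 1.210, β₀ = 1.065

The normal system MᵀM·[β₁, β₀]ᵀ = Mᵀv is [[50, 8]; [8, 5]]·[β₁, β₀]ᵀ = [69, 15]ᵀ.
Eliminating β₀: 5·(row 1) − 8·(row 2) gives 186·β₁ = 5·69 − 8·15 = 225, so β₁ = 75/62.
Then β₀ = (15 − 8·(75/62))/5 = 33/31.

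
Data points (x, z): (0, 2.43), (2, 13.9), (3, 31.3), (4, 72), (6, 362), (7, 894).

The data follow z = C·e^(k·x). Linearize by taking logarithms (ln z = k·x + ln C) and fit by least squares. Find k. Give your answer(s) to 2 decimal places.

k = 0.84

With ln zᵢ as the transformed response and xᵢ as the regressor:
AᵀA = [[114.0000, 22.0000]; [22.0000, 6]], rhs = [115.6211, 23.9274]ᵀ  (here Σx = 22.0000, Σ(x)² = 114.0000, Σln z = 23.9274, Σx·ln z = 115.6211).
Solving (det = 200.0000): k = 0.83662, ln C = 0.92030.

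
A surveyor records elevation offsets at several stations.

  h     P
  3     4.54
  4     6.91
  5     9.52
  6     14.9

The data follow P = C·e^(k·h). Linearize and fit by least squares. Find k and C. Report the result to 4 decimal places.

k = 0.3886, C = 1.4213

With ln Pᵢ as the transformed response and hᵢ as the regressor:
Σh = 18.0000, Σ(h)² = 86.0000, Σln P = 8.4007, Σh·ln P = 39.7458.
Equations: 86.0000·k + 18.0000·ln C = 39.7458;  18.0000·k + 4·ln C = 8.4007.
Solving (det = 20.0000): k = 0.38857, ln C = 0.35159, so C = exp(0.35159) = 1.42132.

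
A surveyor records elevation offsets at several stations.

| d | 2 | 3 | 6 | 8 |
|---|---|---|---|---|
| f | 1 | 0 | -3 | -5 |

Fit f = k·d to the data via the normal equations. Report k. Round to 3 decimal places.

k = -0.496

From the data, Σd·d = 113.
For Aᵀf: Σd·f = -56.
k = (-56)/113 = -0.495575.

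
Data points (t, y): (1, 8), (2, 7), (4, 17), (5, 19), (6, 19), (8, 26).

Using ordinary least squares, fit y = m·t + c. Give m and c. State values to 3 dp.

Sums needed: Σt·t = 146, Σt = 26, Σ1 = 6.
Moment sums: Σt·y = 507, Σy = 96.
Normal equations: [[146, 26]; [26, 6]]·[m, c]ᵀ = [507, 96]ᵀ.
Δ = 146·6 − 26² = 200.
m = (507·6 − 26·96)/200 = 273/100; c = (146·96 − 26·507)/200 = 417/100.

m = 2.730, c = 4.170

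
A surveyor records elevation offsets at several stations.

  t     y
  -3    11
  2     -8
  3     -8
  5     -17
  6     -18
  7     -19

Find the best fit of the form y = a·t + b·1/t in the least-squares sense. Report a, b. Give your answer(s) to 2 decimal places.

From the data, Σt·t = 132, Σt·1/t = 6, Σ1/t·1/t = 1373/2450.
And Σt·y = -399, Σ1/t·y = -2042/105.
Δ = 132·(1373/2450) − 6² = 46518/1225.
a = ((-399)·(1373/2450) − 6·(-2042/105))/(46518/1225) = -261947/93036; b = (132·(-2042/105) − 6·(-399))/(46518/1225) = -106015/23259.

a = -2.82, b = -4.56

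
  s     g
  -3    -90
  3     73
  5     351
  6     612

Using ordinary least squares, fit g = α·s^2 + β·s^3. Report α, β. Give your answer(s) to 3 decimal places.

α = -0.963, β = 2.996

Entries of XᵀX: Σs^2·s^2 = 2083, Σs^2·s^3 = 10901, Σs^3·s^3 = 63739.
Right-hand side: Σs^2·g = 30654, Σs^3·g = 180468.
XᵀX·[α, β]ᵀ = Xᵀg becomes [[2083, 10901]; [10901, 63739]]·[α, β]ᵀ = [30654, 180468]ᵀ.
Determinant 2083·63739 − 10901² = 13936536.
α = (30654·63739 − 10901·180468)/13936536 = -745909/774252; β = (2083·180468 − 10901·30654)/13936536 = 2319755/774252.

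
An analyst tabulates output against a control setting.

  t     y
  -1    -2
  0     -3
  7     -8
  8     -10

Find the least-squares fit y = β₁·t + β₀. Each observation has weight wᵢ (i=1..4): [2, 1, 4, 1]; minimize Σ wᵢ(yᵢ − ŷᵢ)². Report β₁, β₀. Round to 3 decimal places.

Normal-equation sums: Σwᵢ·t·t = 262, Σwᵢ·t = 34, Σwᵢ·1 = 8.
For AᵀWy: Σwᵢ·t·y = -300, Σwᵢ·y = -49.
So AᵀWA·[β₁, β₀]ᵀ = AᵀWy: [[262, 34]; [34, 8]]·[β₁, β₀]ᵀ = [-300, -49]ᵀ.
Determinant 262·8 − 34² = 940.
β₁ = ((-300)·8 − 34·(-49))/940 = -367/470; β₀ = (262·(-49) − 34·(-300))/940 = -1319/470.

β₁ = -0.781, β₀ = -2.806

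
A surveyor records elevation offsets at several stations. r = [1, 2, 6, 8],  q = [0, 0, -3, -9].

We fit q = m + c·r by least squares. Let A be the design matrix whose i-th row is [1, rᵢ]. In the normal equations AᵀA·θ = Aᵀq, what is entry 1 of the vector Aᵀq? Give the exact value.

-12

Entry 1 ↔ basis 1, so (Aᵀq)_{1} = Σᵢ qᵢ = (1)·(0) + (1)·(0) + (1)·(-3) + (1)·(-9) = -12.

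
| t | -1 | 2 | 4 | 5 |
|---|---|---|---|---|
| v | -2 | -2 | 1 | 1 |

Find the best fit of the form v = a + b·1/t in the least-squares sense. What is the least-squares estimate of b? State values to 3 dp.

b = 1.054

The normal equations are: 4·a + (-1/20)·b = -2;  (-1/20)·a + (541/400)·b = 29/20.
det = 4·(541/400) − (-1/20)² = 2163/400.
a = ((-2)·(541/400) − (-1/20)·(29/20))/(2163/400) = -351/721; b = (4·(29/20) − (-1/20)·(-2))/(2163/400) = 760/721.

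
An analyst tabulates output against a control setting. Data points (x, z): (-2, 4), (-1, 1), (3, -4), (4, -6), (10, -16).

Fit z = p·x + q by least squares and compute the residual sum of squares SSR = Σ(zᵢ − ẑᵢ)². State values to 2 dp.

SSR = 1.40

The normal equations are: 130·p + 14·q = -205;  14·p + 5·q = -21.
Eliminating q: 5·(row 1) − 14·(row 2) gives 454·p = 5·(-205) − 14·(-21) = -731, so p = -731/454.
Then q = ((-21) − 14·(-731/454))/5 = 70/227.
Residuals: 107/227, -417/454, 237/454, 30/227, -47/227; SSR = 635/454.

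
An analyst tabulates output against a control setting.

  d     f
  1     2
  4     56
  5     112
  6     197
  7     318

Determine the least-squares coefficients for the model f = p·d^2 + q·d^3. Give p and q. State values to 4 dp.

p = -0.5159, q = 1.0000

Entries of XᵀX: Σd^2·d^2 = 4579, Σd^2·d^3 = 28733, Σd^3·d^3 = 184027.
Right-hand side: Σd^2·f = 26372, Σd^3·f = 169212.
Normal equations: [[4579, 28733]; [28733, 184027]]·[p, q]ᵀ = [26372, 169212]ᵀ.
det = 4579·184027 − 28733² = 17074344.
p = (26372·184027 − 28733·169212)/17074344 = -157292/304899; q = (4579·169212 − 28733·26372)/17074344 = 304912/304899.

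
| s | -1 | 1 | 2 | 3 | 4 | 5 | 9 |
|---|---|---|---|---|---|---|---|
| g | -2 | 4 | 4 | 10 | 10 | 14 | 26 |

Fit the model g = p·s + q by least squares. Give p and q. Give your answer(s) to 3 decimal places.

Normal-equation sums: Σs·s = 137, Σs = 23, Σ1 = 7.
Moment sums: Σs·g = 388, Σg = 66.
MᵀM·[p, q]ᵀ = Mᵀg becomes [[137, 23]; [23, 7]]·[p, q]ᵀ = [388, 66]ᵀ.
det = 137·7 − 23² = 430.
p = (388·7 − 23·66)/430 = 599/215; q = (137·66 − 23·388)/430 = 59/215.

p = 2.786, q = 0.274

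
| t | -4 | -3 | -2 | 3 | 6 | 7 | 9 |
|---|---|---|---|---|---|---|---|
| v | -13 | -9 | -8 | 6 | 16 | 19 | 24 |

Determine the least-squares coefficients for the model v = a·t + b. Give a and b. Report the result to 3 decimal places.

a = 2.855, b = -1.526

The normal equations are: 204·a + 16·b = 558;  16·a + 7·b = 35.
Δ = 204·7 − 16² = 1172.
a = (558·7 − 16·35)/1172 = 1673/586; b = (204·35 − 16·558)/1172 = -447/293.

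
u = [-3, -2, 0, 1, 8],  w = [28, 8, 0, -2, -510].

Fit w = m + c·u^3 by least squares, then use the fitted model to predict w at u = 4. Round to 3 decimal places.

ŵ = -63.717

Setting ∂/∂m … = 0 gives: 5·m + 478·c = -476;  478·m + 262938·c = -261942.
det = 5·262938 − 478² = 1086206.
m = ((-476)·262938 − 478·(-261942))/1086206 = 24894/543103; c = (5·(-261942) − 478·(-476))/1086206 = -541091/543103.
At u = 4: ŵ = (24894/543103)·(1) + (-541091/543103)·(64) = -34604930/543103.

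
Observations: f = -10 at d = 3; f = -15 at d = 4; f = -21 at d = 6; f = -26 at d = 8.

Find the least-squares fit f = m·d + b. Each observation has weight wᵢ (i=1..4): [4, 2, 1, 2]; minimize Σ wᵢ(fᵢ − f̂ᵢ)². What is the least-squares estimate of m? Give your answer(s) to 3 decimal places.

m = -3.185

MᵀWM·[m, b]ᵀ = MᵀWf reads: 232·m + 42·b = -782;  42·m + 9·b = -143.
(Σwᵢ·d·d = 232, Σwᵢ·d = 42, Σwᵢ·1 = 9, Σwᵢ·d·f = -782, Σwᵢ·f = -143.)
Determinant 232·9 − 42² = 324.
m = ((-782)·9 − 42·(-143))/324 = -86/27; b = (232·(-143) − 42·(-782))/324 = -83/81.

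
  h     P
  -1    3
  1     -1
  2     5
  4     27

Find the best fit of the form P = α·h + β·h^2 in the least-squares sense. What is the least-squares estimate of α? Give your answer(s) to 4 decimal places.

α = -1.7204

With design matrix M, MᵀM = [[22, 72]; [72, 274]] and MᵀP = [114, 454]ᵀ.
Eliminating β: 274·(row 1) − 72·(row 2) gives 844·α = 274·114 − 72·454 = -1452, so α = -363/211.
Then β = (454 − 72·(-363/211))/274 = 445/211.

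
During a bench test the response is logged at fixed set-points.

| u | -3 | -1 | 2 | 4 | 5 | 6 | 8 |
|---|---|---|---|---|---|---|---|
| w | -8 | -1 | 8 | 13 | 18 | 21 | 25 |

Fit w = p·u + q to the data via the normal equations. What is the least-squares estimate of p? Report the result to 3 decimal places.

Normal-equation sums: Σu·u = 155, Σu = 21, Σ1 = 7.
Moment sums: Σu·w = 509, Σw = 76.
So MᵀM·[p, q]ᵀ = Mᵀw: [[155, 21]; [21, 7]]·[p, q]ᵀ = [509, 76]ᵀ.
Δ = 155·7 − 21² = 644.
p = (509·7 − 21·76)/644 = 281/92; q = (155·76 − 21·509)/644 = 1091/644.

p = 3.054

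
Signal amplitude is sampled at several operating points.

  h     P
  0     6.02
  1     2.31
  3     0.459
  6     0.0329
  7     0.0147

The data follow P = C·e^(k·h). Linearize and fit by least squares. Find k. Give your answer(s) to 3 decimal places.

With ln Pᵢ as the transformed response and hᵢ as the regressor:
Σh = 17.0000, Σ(h)² = 95.0000, Σln P = -5.7806, Σh·ln P = -51.5239.
Equations: 95.0000·k + 17.0000·ln C = -51.5239;  17.0000·k + 5·ln C = -5.7806.
Δ = 95.0000·5 − (17.0000)² = 186.0000; k = (-51.5239·5 − 17.0000·-5.7806)/186.0000 = -0.85672, ln C = (95.0000·-5.7806 − 17.0000·-51.5239)/186.0000 = 1.75674.

k = -0.857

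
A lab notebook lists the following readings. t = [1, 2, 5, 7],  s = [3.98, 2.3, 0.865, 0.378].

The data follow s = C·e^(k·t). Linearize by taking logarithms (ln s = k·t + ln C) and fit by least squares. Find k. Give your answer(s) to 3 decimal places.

With ln sᵢ as the transformed response and tᵢ as the regressor:
XᵀX = [[79.0000, 15.0000]; [15.0000, 4]], rhs = [-4.4881, 1.0963]ᵀ  (here Σt = 15.0000, Σ(t)² = 79.0000, Σln s = 1.0963, Σt·ln s = -4.4881).
Solving (det = 91.0000): k = -0.37799, ln C = 1.69153.

k = -0.378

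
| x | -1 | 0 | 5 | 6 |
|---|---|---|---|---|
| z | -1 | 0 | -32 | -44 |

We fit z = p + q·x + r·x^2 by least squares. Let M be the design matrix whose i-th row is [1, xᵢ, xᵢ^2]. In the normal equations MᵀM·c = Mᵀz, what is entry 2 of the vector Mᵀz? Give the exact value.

-423

Entry 2 ↔ basis x, so (Mᵀz)_{2} = Σᵢ (x)·zᵢ = (-1)·(-1) + (0)·(0) + (5)·(-32) + (6)·(-44) = -423.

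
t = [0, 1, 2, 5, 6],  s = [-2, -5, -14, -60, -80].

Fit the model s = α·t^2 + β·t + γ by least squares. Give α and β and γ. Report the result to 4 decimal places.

α = -1.7149, β = -2.9440, γ = -1.3202

From the data, Σt^2·t^2 = 1938, Σt^2·t = 350, Σt^2 = 66, Σt·t = 66, Σt = 14, Σ1 = 5.
Moment sums: Σt^2·s = -4441, Σt·s = -813, Σs = -161.
So XᵀX·[α, β, γ]ᵀ = Xᵀs: [[1938, 350, 66]; [350, 66, 14]; [66, 14, 5]]·[α, β, γ]ᵀ = [-4441, -813, -161]ᵀ.
Inverting the 3×3 Gram matrix, [α, β, γ]ᵀ = [-2785/1624, -683/232, -268/203]ᵀ.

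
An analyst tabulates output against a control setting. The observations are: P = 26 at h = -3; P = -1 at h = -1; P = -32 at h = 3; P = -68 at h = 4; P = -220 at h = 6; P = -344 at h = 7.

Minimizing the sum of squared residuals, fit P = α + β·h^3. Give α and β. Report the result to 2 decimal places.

α = -3.02, β = -1.00

From the data, Σ1 = 6, Σh^3 = 622, Σh^3·h^3 = 169860.
Right-hand side: ΣP = -639, Σh^3·P = -171429.
Determinant 6·169860 − 622² = 632276.
α = ((-639)·169860 − 622·(-171429))/632276 = -955851/316138; β = (6·(-171429) − 622·(-639))/632276 = -157779/158069.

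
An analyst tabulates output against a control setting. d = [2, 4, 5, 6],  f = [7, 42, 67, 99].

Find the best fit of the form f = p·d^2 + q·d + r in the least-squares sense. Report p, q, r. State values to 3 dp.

Entries of XᵀX: Σd^2·d^2 = 2193, Σd^2·d = 413, Σd^2 = 81, Σd·d = 81, Σd = 17, Σ1 = 4.
For Xᵀf: Σd^2·f = 5939, Σd·f = 1111, Σf = 215.
So XᵀX·[p, q, r]ᵀ = Xᵀf: [[2193, 413, 81]; [413, 81, 17]; [81, 17, 4]]·[p, q, r]ᵀ = [5939, 1111, 215]ᵀ.
Solving the 3×3 system (Gaussian elimination) gives p = 31/11, q = 2/5, r = -276/55.

p = 2.818, q = 0.400, r = -5.018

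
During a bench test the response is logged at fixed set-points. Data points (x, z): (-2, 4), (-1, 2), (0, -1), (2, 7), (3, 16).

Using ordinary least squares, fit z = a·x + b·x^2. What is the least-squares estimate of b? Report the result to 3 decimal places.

Compute the Gram sums: Σx·x = 18, Σx·x^2 = 26, Σx^2·x^2 = 114.
Moment sums: Σx·z = 52, Σx^2·z = 190.
MᵀM·[a, b]ᵀ = Mᵀz becomes [[18, 26]; [26, 114]]·[a, b]ᵀ = [52, 190]ᵀ.
Δ = 18·114 − 26² = 1376.
a = (52·114 − 26·190)/1376 = 247/344; b = (18·190 − 26·52)/1376 = 517/344.

b = 1.503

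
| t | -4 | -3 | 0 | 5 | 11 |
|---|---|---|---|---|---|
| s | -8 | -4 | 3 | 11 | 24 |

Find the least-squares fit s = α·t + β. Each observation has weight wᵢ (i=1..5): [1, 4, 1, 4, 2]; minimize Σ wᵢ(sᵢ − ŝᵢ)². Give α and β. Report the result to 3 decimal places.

Normal-equation sums: Σwᵢ·t·t = 394, Σwᵢ·t = 26, Σwᵢ·1 = 12.
For AᵀWs: Σwᵢ·t·s = 828, Σwᵢ·s = 71.
Δ = 394·12 − 26² = 4052.
α = (828·12 − 26·71)/4052 = 4045/2026; β = (394·71 − 26·828)/4052 = 3223/2026.

α = 1.997, β = 1.591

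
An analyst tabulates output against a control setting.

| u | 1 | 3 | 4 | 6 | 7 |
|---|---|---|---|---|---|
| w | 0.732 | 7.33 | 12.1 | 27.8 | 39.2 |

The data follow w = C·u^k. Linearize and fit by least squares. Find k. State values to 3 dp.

With ln wᵢ as the transformed response and ln uᵢ as the regressor:
AᵀA = [[10.1257, 6.2226]; [6.2226, 5]], rhs = [18.7413, 11.1669]ᵀ  (here Σln u = 6.2226, Σ(ln u)² = 10.1257, Σln w = 11.1669, Σln u·ln w = 18.7413).
Slope k = (n·Σln u·ln w − Σln u·Σln w)/(n·Σ(ln u)² − (Σln u)²) = (5·18.7413 − 6.2226·11.1669)/11.9082 = 2.03385; ln C = (Σln w − k·Σln u)/n = -0.29778.

k = 2.034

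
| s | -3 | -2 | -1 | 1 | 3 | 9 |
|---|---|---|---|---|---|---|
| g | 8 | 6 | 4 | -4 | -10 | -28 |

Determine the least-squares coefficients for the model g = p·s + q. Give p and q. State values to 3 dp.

From the data, Σs·s = 105, Σs = 7, Σ1 = 6.
And Σs·g = -326, Σg = -24.
Eliminating q: 6·(row 1) − 7·(row 2) gives 581·p = 6·(-326) − 7·(-24) = -1788, so p = -1788/581.
Then q = ((-24) − 7·(-1788/581))/6 = -34/83.

p = -3.077, q = -0.410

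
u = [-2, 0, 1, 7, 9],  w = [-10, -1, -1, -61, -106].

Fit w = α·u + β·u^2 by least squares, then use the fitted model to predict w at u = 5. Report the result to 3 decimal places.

The normal equations are: 135·α + 1065·β = -1362;  1065·α + 8979·β = -11616.
det = 135·8979 − 1065² = 77940.
α = ((-1362)·8979 − 1065·(-11616))/77940 = 7869/4330; β = (135·(-11616) − 1065·(-1362))/77940 = -1307/866.
At u = 5: ŵ = (7869/4330)·(5) + (-1307/866)·(25) = -12403/433.

ŵ = -28.644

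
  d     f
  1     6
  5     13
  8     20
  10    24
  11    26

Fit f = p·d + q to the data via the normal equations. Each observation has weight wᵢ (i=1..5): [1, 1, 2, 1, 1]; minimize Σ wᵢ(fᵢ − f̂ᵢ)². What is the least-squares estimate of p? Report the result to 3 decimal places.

p = 2.032

Entries of AᵀWA: Σwᵢ·d·d = 375, Σwᵢ·d = 43, Σwᵢ·1 = 6.
Right-hand side: Σwᵢ·d·f = 917, Σwᵢ·f = 109.
So AᵀWA·[p, q]ᵀ = AᵀWf: [[375, 43]; [43, 6]]·[p, q]ᵀ = [917, 109]ᵀ.
Determinant 375·6 − 43² = 401.
p = (917·6 − 43·109)/401 = 815/401; q = (375·109 − 43·917)/401 = 1444/401.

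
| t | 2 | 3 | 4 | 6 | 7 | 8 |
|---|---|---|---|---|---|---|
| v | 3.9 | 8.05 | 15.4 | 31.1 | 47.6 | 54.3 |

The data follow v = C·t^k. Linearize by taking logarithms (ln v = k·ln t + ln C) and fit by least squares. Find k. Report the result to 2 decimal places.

Let Y = ln v. Fitting Y = k·ln t + ln C by least squares:
Σln t = 8.9952, Σ(ln t)² = 14.9303, Σln v = 17.4756, Σln t·ln v = 29.0071.
Equations: 14.9303·k + 8.9952·ln C = 29.0071;  8.9952·k + 6·ln C = 17.4756.
Solving (det = 8.6686): k = 1.94344, ln C = -0.00100.

k = 1.94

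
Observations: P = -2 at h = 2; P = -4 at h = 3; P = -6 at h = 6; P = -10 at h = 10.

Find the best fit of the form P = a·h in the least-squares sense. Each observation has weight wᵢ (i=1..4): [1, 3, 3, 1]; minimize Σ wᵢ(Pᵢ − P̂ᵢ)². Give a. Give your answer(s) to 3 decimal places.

From the data, Σwᵢ·h·h = 239.
Moment sums: Σwᵢ·h·P = -248.
a = (-248)/239 = -1.03766.

a = -1.038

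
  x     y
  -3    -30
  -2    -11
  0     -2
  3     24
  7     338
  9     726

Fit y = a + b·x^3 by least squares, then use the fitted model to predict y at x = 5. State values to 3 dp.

Entries of AᵀA: Σ1 = 6, Σx^3 = 1064, Σx^3·x^3 = 650612.
Moment sums: Σy = 1045, Σx^3·y = 646734.
AᵀA·[a, b]ᵀ = Aᵀy becomes [[6, 1064]; [1064, 650612]]·[a, b]ᵀ = [1045, 646734]ᵀ.
det = 6·650612 − 1064² = 2771576.
a = (1045·650612 − 1064·646734)/2771576 = -2058859/692894; b = (6·646734 − 1064·1045)/2771576 = 692131/692894.
At x = 5: ŷ = (-2058859/692894)·(1) + (692131/692894)·(125) = 42228758/346447.

ŷ = 121.891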